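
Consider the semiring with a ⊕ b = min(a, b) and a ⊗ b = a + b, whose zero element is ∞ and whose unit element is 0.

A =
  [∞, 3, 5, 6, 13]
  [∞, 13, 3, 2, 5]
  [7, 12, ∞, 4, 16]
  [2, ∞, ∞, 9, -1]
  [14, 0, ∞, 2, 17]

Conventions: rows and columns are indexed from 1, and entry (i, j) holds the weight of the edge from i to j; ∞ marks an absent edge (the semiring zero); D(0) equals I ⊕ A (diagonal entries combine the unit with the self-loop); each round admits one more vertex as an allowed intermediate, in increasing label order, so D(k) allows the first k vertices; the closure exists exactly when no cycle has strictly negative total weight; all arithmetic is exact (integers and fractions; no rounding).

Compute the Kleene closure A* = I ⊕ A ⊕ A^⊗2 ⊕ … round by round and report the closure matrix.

D(0):
  [0, 3, 5, 6, 13]
  [∞, 0, 3, 2, 5]
  [7, 12, 0, 4, 16]
  [2, ∞, ∞, 0, -1]
  [14, 0, ∞, 2, 0]
D(1):
  [0, 3, 5, 6, 13]
  [∞, 0, 3, 2, 5]
  [7, 10, 0, 4, 16]
  [2, 5, 7, 0, -1]
  [14, 0, 19, 2, 0]
D(2):
  [0, 3, 5, 5, 8]
  [∞, 0, 3, 2, 5]
  [7, 10, 0, 4, 15]
  [2, 5, 7, 0, -1]
  [14, 0, 3, 2, 0]
D(3):
  [0, 3, 5, 5, 8]
  [10, 0, 3, 2, 5]
  [7, 10, 0, 4, 15]
  [2, 5, 7, 0, -1]
  [10, 0, 3, 2, 0]
D(4):
  [0, 3, 5, 5, 4]
  [4, 0, 3, 2, 1]
  [6, 9, 0, 4, 3]
  [2, 5, 7, 0, -1]
  [4, 0, 3, 2, 0]
D(5):
  [0, 3, 5, 5, 4]
  [4, 0, 3, 2, 1]
  [6, 3, 0, 4, 3]
  [2, -1, 2, 0, -1]
  [4, 0, 3, 2, 0]
Answer: A* = [[0, 3, 5, 5, 4], [4, 0, 3, 2, 1], [6, 3, 0, 4, 3], [2, -1, 2, 0, -1], [4, 0, 3, 2, 0]]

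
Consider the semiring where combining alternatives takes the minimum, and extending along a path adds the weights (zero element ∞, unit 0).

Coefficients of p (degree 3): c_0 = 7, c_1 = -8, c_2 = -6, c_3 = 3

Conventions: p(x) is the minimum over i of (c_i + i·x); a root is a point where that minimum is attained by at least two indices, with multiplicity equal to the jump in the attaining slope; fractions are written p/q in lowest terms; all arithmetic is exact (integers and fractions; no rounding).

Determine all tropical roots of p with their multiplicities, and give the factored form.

hull edge (i=0, c=7) to (i=1, c=-8): slope -15, span 1
hull edge (i=1, c=-8) to (i=2, c=-6): slope 2, span 1
hull edge (i=2, c=-6) to (i=3, c=3): slope 9, span 1
Factored form: p(x) = 3 ⊗ (x ⊕ (-9)) ⊗ (x ⊕ (-2)) ⊗ (x ⊕ 15)
Answer: roots = -9 (mult 1), -2 (mult 1), 15 (mult 1)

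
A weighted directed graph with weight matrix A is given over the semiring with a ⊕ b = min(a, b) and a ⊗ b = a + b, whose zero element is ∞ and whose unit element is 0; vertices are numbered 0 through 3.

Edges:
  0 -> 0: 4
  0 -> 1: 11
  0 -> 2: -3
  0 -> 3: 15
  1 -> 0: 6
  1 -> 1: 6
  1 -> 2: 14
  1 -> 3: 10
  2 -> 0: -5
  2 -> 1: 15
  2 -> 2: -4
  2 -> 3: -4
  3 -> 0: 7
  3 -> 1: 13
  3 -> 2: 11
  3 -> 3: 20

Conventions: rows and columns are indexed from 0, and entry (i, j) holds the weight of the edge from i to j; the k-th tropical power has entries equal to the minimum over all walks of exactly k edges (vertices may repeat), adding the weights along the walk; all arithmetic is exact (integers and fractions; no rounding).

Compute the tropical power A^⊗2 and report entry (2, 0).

A^⊗2:
  [-8, 12, -7, -7]
  [9, 12, 3, 10]
  [-9, 6, -8, -8]
  [6, 18, 4, 7]
Key observation: the optimum is the walk 2->2->0, with weight (-4) + (-5) = -9.
Optimal value attained by: walk 2->2->0.
Answer: (A^⊗2)[2][0] = -9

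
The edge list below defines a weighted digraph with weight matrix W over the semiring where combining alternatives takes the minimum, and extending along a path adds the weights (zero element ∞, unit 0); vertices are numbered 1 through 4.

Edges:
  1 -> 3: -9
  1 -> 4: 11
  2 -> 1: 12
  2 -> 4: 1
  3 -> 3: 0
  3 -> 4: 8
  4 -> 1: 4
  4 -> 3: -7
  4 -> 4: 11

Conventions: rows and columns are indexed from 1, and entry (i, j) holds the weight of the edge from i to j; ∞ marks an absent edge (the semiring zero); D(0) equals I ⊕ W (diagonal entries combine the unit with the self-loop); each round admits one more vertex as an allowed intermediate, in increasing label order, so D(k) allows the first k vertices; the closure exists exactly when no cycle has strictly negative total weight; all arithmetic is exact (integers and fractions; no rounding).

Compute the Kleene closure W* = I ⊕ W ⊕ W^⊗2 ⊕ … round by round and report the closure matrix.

D(0):
  [0, ∞, -9, 11]
  [12, 0, ∞, 1]
  [∞, ∞, 0, 8]
  [4, ∞, -7, 0]
D(1):
  [0, ∞, -9, 11]
  [12, 0, 3, 1]
  [∞, ∞, 0, 8]
  [4, ∞, -7, 0]
D(2):
  [0, ∞, -9, 11]
  [12, 0, 3, 1]
  [∞, ∞, 0, 8]
  [4, ∞, -7, 0]
D(3):
  [0, ∞, -9, -1]
  [12, 0, 3, 1]
  [∞, ∞, 0, 8]
  [4, ∞, -7, 0]
D(4):
  [0, ∞, -9, -1]
  [5, 0, -6, 1]
  [12, ∞, 0, 8]
  [4, ∞, -7, 0]
Answer: W* = [[0, ∞, -9, -1], [5, 0, -6, 1], [12, ∞, 0, 8], [4, ∞, -7, 0]]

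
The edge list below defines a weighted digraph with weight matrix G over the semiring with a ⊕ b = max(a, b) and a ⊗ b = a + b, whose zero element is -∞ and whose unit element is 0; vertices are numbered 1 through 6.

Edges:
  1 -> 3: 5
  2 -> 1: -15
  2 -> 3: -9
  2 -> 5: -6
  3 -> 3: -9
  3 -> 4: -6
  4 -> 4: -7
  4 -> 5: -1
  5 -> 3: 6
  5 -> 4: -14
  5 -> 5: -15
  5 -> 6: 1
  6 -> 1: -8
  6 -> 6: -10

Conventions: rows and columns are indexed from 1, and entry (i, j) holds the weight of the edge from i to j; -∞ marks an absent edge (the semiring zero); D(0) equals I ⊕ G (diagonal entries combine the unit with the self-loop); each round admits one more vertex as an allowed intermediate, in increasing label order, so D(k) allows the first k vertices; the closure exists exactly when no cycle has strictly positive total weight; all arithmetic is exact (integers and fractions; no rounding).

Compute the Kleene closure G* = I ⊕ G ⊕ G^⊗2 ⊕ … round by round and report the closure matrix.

D(0):
  [0, -∞, 5, -∞, -∞, -∞]
  [-15, 0, -9, -∞, -6, -∞]
  [-∞, -∞, 0, -6, -∞, -∞]
  [-∞, -∞, -∞, 0, -1, -∞]
  [-∞, -∞, 6, -14, 0, 1]
  [-8, -∞, -∞, -∞, -∞, 0]
D(1):
  [0, -∞, 5, -∞, -∞, -∞]
  [-15, 0, -9, -∞, -6, -∞]
  [-∞, -∞, 0, -6, -∞, -∞]
  [-∞, -∞, -∞, 0, -1, -∞]
  [-∞, -∞, 6, -14, 0, 1]
  [-8, -∞, -3, -∞, -∞, 0]
D(2):
  [0, -∞, 5, -∞, -∞, -∞]
  [-15, 0, -9, -∞, -6, -∞]
  [-∞, -∞, 0, -6, -∞, -∞]
  [-∞, -∞, -∞, 0, -1, -∞]
  [-∞, -∞, 6, -14, 0, 1]
  [-8, -∞, -3, -∞, -∞, 0]
D(3):
  [0, -∞, 5, -1, -∞, -∞]
  [-15, 0, -9, -15, -6, -∞]
  [-∞, -∞, 0, -6, -∞, -∞]
  [-∞, -∞, -∞, 0, -1, -∞]
  [-∞, -∞, 6, 0, 0, 1]
  [-8, -∞, -3, -9, -∞, 0]
D(4):
  [0, -∞, 5, -1, -2, -∞]
  [-15, 0, -9, -15, -6, -∞]
  [-∞, -∞, 0, -6, -7, -∞]
  [-∞, -∞, -∞, 0, -1, -∞]
  [-∞, -∞, 6, 0, 0, 1]
  [-8, -∞, -3, -9, -10, 0]
D(5):
  [0, -∞, 5, -1, -2, -1]
  [-15, 0, 0, -6, -6, -5]
  [-∞, -∞, 0, -6, -7, -6]
  [-∞, -∞, 5, 0, -1, 0]
  [-∞, -∞, 6, 0, 0, 1]
  [-8, -∞, -3, -9, -10, 0]
D(6):
  [0, -∞, 5, -1, -2, -1]
  [-13, 0, 0, -6, -6, -5]
  [-14, -∞, 0, -6, -7, -6]
  [-8, -∞, 5, 0, -1, 0]
  [-7, -∞, 6, 0, 0, 1]
  [-8, -∞, -3, -9, -10, 0]
Answer: G* = [[0, -∞, 5, -1, -2, -1], [-13, 0, 0, -6, -6, -5], [-14, -∞, 0, -6, -7, -6], [-8, -∞, 5, 0, -1, 0], [-7, -∞, 6, 0, 0, 1], [-8, -∞, -3, -9, -10, 0]]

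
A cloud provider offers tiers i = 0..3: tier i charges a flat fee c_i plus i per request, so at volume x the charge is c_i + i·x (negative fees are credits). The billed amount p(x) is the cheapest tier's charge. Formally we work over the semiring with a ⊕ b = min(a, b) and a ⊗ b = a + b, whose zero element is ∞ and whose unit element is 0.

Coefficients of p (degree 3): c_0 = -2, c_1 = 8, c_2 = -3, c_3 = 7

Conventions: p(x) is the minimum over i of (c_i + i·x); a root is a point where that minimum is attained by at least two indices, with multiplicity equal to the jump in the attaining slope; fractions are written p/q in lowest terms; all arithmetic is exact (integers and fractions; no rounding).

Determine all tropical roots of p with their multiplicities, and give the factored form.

hull edge (i=0, c=-2) to (i=2, c=-3): slope -1/2, span 2
hull edge (i=2, c=-3) to (i=3, c=7): slope 10, span 1
Factored form: p(x) = 7 ⊗ (x ⊕ (-10)) ⊗ (x ⊕ 1/2) ⊗ (x ⊕ 1/2)
Answer: roots = -10 (mult 1), 1/2 (mult 2)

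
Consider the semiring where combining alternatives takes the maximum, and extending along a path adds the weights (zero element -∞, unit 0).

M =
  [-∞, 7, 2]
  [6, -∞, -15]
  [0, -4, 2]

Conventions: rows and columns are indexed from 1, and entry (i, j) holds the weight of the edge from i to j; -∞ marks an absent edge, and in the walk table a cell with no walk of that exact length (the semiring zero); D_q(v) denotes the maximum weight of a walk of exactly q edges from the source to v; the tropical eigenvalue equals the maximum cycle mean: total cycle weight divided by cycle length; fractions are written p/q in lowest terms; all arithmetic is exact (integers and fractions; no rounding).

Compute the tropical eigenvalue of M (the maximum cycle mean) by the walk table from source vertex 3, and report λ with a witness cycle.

q=0: [-∞, -∞, 0]
q=1: [0, -4, 2]
q=2: [2, 7, 4]
q=3: [13, 9, 6]
Optimal cycle mean attained by: cycle 1->2->1, total 7 + 6, length 2.
Answer: λ = 13/2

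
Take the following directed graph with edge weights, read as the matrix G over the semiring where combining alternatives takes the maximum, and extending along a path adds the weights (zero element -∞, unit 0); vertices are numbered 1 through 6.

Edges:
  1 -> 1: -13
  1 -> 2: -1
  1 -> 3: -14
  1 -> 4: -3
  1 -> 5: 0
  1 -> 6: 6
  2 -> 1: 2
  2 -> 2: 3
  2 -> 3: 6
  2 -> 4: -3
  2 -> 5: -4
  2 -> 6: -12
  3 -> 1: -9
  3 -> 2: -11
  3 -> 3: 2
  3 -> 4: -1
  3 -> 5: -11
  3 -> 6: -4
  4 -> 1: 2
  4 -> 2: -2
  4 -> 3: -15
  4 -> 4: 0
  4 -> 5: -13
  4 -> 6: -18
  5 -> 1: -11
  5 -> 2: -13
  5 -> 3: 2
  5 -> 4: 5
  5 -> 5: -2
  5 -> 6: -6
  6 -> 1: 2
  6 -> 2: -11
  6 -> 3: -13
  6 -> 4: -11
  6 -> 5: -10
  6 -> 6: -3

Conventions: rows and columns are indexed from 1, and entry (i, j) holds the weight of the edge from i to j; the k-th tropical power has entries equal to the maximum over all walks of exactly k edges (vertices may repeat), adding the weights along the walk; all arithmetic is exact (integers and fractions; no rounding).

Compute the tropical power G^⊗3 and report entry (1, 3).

G^⊗2:
  [8, 2, 5, 5, -2, 3]
  [5, 6, 9, 5, 2, 8]
  [1, -3, 4, 1, -9, -2]
  [2, 1, 4, 0, 2, 8]
  [7, 3, 4, 5, -4, -2]
  [-1, 1, -5, -1, 2, 8]
G^⊗3:
  [7, 7, 8, 5, 8, 14]
  [10, 9, 12, 8, 5, 11]
  [3, 0, 6, 3, 1, 7]
  [10, 4, 7, 7, 2, 8]
  [7, 6, 9, 5, 7, 13]
  [10, 4, 7, 7, 0, 5]
Key observation: the optimum is the walk 1->2->2->3, with weight (-1) + 3 + 6 = 8.
Optimal value attained by: walk 1->2->2->3.
Answer: (G^⊗3)[1][3] = 8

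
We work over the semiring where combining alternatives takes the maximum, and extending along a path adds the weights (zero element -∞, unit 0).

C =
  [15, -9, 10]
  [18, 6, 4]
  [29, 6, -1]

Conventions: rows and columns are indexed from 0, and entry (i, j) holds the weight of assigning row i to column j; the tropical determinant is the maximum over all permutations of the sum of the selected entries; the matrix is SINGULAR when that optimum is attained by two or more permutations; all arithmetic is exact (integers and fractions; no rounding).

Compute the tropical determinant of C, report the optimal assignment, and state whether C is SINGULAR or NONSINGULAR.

σ = (0, 1, 2): 15 + 6 + (-1) = 20
σ = (0, 2, 1): 15 + 4 + 6 = 25
σ = (1, 0, 2): (-9) + 18 + (-1) = 8
σ = (1, 2, 0): (-9) + 4 + 29 = 24
σ = (2, 0, 1): 10 + 18 + 6 = 34
σ = (2, 1, 0): 10 + 6 + 29 = 45
Optimal value attained by: σ = (2, 1, 0).
Answer: det⊕(C) = 45; verdict: NONSINGULAR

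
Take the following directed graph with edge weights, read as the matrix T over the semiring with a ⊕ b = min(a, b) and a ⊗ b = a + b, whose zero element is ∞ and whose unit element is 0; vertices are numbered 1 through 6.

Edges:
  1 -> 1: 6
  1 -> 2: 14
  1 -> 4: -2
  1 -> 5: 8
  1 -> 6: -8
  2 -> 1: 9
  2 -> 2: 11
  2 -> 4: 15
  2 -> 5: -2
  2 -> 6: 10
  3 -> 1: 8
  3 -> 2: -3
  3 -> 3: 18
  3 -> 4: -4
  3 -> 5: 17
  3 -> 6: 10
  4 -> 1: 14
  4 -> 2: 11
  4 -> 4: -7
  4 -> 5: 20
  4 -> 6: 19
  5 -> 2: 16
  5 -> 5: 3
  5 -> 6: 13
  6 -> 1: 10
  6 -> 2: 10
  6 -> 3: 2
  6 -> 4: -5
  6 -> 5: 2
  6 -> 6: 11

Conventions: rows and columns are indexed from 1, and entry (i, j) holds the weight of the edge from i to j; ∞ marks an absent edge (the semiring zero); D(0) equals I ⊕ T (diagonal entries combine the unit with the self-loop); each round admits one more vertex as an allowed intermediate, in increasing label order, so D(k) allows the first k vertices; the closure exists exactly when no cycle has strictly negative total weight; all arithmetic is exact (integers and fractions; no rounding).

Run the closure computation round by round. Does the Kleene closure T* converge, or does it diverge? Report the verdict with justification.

Detection: at round 0, diagonal entry (4, 4) turns strictly negative.
Key observation: the cycle 4->4 has total weight (-7), which is strictly negative.
Answer: DIVERGES — negative cycle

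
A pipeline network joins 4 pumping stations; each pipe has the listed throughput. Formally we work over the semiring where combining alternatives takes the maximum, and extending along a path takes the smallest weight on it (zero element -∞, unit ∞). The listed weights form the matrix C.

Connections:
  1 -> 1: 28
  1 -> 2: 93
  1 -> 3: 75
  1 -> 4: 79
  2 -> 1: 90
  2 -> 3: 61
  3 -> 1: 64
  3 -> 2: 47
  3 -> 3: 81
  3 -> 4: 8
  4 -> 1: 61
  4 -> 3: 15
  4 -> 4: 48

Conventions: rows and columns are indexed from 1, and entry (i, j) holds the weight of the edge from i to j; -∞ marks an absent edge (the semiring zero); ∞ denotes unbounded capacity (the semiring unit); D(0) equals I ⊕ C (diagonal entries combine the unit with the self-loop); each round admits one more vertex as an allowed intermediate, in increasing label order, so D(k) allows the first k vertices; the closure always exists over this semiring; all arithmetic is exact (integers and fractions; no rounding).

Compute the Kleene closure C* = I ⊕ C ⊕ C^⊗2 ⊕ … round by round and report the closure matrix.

D(0):
  [∞, 93, 75, 79]
  [90, ∞, 61, -∞]
  [64, 47, ∞, 8]
  [61, -∞, 15, ∞]
D(1):
  [∞, 93, 75, 79]
  [90, ∞, 75, 79]
  [64, 64, ∞, 64]
  [61, 61, 61, ∞]
D(2):
  [∞, 93, 75, 79]
  [90, ∞, 75, 79]
  [64, 64, ∞, 64]
  [61, 61, 61, ∞]
D(3):
  [∞, 93, 75, 79]
  [90, ∞, 75, 79]
  [64, 64, ∞, 64]
  [61, 61, 61, ∞]
D(4):
  [∞, 93, 75, 79]
  [90, ∞, 75, 79]
  [64, 64, ∞, 64]
  [61, 61, 61, ∞]
Answer: C* = [[∞, 93, 75, 79], [90, ∞, 75, 79], [64, 64, ∞, 64], [61, 61, 61, ∞]]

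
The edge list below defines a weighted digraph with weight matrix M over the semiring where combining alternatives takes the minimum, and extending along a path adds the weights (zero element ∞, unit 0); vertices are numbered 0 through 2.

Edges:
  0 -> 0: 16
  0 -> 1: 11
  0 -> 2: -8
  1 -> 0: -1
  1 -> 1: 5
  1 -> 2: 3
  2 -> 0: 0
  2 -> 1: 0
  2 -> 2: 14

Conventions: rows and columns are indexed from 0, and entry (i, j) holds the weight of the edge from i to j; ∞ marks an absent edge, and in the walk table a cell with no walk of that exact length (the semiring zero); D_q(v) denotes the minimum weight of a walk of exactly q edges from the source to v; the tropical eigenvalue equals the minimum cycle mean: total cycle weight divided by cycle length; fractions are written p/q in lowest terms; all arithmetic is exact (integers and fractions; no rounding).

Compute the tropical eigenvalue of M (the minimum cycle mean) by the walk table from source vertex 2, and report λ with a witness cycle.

q=0: [∞, ∞, 0]
q=1: [0, 0, 14]
q=2: [-1, 5, -8]
q=3: [-8, -8, -9]
Optimal cycle mean attained by: cycle 0->2->0, total (-8) + 0, length 2.
Answer: λ = -4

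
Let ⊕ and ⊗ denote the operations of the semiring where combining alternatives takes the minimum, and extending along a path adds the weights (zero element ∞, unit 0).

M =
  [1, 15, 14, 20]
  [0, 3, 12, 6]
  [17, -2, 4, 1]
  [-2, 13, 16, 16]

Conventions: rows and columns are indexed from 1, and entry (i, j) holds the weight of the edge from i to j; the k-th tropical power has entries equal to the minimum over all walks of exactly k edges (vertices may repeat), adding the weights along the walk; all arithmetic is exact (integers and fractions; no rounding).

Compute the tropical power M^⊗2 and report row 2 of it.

M^⊗2:
  [2, 12, 15, 15]
  [1, 6, 14, 9]
  [-2, 1, 8, 4]
  [-1, 13, 12, 17]
Answer: row 2 of M^⊗2 = [1, 6, 14, 9]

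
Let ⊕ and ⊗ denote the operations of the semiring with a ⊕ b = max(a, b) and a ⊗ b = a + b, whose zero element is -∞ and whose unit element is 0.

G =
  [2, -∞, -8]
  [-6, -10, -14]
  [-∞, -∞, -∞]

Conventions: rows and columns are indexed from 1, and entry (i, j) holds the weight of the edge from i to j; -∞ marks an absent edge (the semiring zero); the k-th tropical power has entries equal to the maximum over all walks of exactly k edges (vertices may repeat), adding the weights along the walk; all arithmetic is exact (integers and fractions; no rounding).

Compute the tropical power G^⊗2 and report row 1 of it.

G^⊗2:
  [4, -∞, -6]
  [-4, -20, -14]
  [-∞, -∞, -∞]
Answer: row 1 of G^⊗2 = [4, -∞, -6]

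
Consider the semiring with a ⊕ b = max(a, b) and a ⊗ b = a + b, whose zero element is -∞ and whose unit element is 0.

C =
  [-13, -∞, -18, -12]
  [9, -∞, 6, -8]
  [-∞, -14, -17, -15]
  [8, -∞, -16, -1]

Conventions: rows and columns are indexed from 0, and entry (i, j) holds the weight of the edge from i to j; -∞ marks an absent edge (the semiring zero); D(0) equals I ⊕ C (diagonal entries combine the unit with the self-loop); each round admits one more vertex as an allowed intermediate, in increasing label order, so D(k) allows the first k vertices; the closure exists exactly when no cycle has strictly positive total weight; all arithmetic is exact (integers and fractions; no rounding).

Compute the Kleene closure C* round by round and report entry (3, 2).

D(0):
  [0, -∞, -18, -12]
  [9, 0, 6, -8]
  [-∞, -14, 0, -15]
  [8, -∞, -16, 0]
D(1):
  [0, -∞, -18, -12]
  [9, 0, 6, -3]
  [-∞, -14, 0, -15]
  [8, -∞, -10, 0]
D(2):
  [0, -∞, -18, -12]
  [9, 0, 6, -3]
  [-5, -14, 0, -15]
  [8, -∞, -10, 0]
D(3):
  [0, -32, -18, -12]
  [9, 0, 6, -3]
  [-5, -14, 0, -15]
  [8, -24, -10, 0]
D(4):
  [0, -32, -18, -12]
  [9, 0, 6, -3]
  [-5, -14, 0, -15]
  [8, -24, -10, 0]
Answer: C*[3][2] = -10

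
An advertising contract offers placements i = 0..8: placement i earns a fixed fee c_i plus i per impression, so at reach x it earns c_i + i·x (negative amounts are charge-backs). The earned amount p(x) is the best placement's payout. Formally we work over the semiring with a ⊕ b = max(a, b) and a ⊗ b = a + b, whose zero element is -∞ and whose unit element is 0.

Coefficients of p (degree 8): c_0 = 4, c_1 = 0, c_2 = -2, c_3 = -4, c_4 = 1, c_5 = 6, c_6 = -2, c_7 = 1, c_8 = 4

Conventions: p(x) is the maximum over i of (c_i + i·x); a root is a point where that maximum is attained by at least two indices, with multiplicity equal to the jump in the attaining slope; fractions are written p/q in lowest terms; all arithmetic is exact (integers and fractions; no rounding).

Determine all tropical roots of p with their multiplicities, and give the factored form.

hull edge (i=0, c=4) to (i=5, c=6): slope 2/5, span 5
hull edge (i=5, c=6) to (i=8, c=4): slope -2/3, span 3
Factored form: p(x) = 4 ⊗ (x ⊕ (-2/5)) ⊗ (x ⊕ (-2/5)) ⊗ (x ⊕ (-2/5)) ⊗ (x ⊕ (-2/5)) ⊗ (x ⊕ (-2/5)) ⊗ (x ⊕ 2/3) ⊗ (x ⊕ 2/3) ⊗ (x ⊕ 2/3)
Answer: roots = -2/5 (mult 5), 2/3 (mult 3)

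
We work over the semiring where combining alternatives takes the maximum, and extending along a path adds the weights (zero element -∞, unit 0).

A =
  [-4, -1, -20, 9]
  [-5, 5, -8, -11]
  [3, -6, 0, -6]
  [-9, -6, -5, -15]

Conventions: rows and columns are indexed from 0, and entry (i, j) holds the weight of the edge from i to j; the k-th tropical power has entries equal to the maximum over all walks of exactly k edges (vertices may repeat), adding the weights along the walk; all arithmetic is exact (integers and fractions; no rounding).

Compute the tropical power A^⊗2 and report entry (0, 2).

A^⊗2:
  [0, 4, 4, 5]
  [0, 10, -3, 4]
  [3, 2, 0, 12]
  [-2, -1, -5, 0]
Key observation: the optimum is the walk 0->3->2, with weight 9 + (-5) = 4.
Optimal value attained by: walk 0->3->2.
Answer: (A^⊗2)[0][2] = 4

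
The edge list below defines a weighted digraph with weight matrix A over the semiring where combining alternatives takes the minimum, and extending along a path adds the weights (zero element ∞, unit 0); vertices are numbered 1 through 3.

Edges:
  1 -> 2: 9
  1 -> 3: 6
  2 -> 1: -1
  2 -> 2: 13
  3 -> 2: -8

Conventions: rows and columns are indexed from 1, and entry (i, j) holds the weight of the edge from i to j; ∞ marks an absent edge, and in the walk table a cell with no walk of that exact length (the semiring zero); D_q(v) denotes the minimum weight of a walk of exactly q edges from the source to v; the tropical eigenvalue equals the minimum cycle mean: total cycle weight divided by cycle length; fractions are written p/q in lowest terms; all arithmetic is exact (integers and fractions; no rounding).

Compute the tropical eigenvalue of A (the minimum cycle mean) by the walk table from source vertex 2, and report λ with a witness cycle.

q=0: [∞, 0, ∞]
q=1: [-1, 13, ∞]
q=2: [12, 8, 5]
q=3: [7, -3, 18]
Optimal cycle mean attained by: cycle 1->3->2->1, total 6 + (-8) + (-1), length 3.
Answer: λ = -1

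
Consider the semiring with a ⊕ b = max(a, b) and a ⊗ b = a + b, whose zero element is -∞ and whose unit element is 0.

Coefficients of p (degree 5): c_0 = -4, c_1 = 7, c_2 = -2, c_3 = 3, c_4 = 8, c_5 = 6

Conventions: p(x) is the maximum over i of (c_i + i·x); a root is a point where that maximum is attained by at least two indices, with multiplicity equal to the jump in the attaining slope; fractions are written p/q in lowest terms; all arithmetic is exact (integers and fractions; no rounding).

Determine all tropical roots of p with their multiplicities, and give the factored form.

hull edge (i=0, c=-4) to (i=1, c=7): slope 11, span 1
hull edge (i=1, c=7) to (i=4, c=8): slope 1/3, span 3
hull edge (i=4, c=8) to (i=5, c=6): slope -2, span 1
Factored form: p(x) = 6 ⊗ (x ⊕ (-11)) ⊗ (x ⊕ (-1/3)) ⊗ (x ⊕ (-1/3)) ⊗ (x ⊕ (-1/3)) ⊗ (x ⊕ 2)
Answer: roots = -11 (mult 1), -1/3 (mult 3), 2 (mult 1)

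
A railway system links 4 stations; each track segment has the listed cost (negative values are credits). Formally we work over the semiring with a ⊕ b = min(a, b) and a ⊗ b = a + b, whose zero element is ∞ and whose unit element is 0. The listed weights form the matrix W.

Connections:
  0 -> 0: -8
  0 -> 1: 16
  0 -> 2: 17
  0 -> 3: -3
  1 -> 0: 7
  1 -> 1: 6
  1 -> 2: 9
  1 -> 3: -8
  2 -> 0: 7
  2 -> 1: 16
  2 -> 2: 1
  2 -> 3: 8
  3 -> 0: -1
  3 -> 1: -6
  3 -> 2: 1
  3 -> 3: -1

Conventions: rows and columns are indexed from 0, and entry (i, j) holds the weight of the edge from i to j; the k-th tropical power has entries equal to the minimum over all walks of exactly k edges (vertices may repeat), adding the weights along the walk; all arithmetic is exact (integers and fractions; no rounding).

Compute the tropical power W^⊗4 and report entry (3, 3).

W^⊗2:
  [-16, -9, -2, -11]
  [-9, -14, -7, -9]
  [-1, 2, 2, 4]
  [-9, -7, 0, -14]
W^⊗3:
  [-24, -17, -10, -19]
  [-17, -15, -8, -22]
  [-9, -2, 3, -6]
  [-17, -20, -13, -15]
W^⊗4:
  [-32, -25, -18, -27]
  [-25, -28, -21, -23]
  [-17, -12, -5, -12]
  [-25, -21, -14, -28]
Key observation: the optimum is the walk 3->1->3->1->3, with weight (-6) + (-8) + (-6) + (-8) = -28.
Optimal value attained by: walk 3->1->3->1->3.
Answer: (W^⊗4)[3][3] = -28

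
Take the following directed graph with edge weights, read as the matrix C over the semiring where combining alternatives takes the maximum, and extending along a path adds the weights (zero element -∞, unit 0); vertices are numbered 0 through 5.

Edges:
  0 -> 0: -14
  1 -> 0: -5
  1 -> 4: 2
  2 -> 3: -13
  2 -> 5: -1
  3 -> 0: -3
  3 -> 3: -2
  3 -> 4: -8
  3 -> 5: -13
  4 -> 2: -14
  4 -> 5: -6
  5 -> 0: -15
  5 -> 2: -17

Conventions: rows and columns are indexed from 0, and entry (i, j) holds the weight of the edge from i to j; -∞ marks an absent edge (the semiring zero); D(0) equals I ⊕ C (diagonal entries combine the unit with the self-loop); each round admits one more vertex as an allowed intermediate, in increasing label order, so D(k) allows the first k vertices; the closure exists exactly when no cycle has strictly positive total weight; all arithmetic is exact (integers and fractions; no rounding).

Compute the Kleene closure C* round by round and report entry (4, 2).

D(0):
  [0, -∞, -∞, -∞, -∞, -∞]
  [-5, 0, -∞, -∞, 2, -∞]
  [-∞, -∞, 0, -13, -∞, -1]
  [-3, -∞, -∞, 0, -8, -13]
  [-∞, -∞, -14, -∞, 0, -6]
  [-15, -∞, -17, -∞, -∞, 0]
D(1):
  [0, -∞, -∞, -∞, -∞, -∞]
  [-5, 0, -∞, -∞, 2, -∞]
  [-∞, -∞, 0, -13, -∞, -1]
  [-3, -∞, -∞, 0, -8, -13]
  [-∞, -∞, -14, -∞, 0, -6]
  [-15, -∞, -17, -∞, -∞, 0]
D(2):
  [0, -∞, -∞, -∞, -∞, -∞]
  [-5, 0, -∞, -∞, 2, -∞]
  [-∞, -∞, 0, -13, -∞, -1]
  [-3, -∞, -∞, 0, -8, -13]
  [-∞, -∞, -14, -∞, 0, -6]
  [-15, -∞, -17, -∞, -∞, 0]
D(3):
  [0, -∞, -∞, -∞, -∞, -∞]
  [-5, 0, -∞, -∞, 2, -∞]
  [-∞, -∞, 0, -13, -∞, -1]
  [-3, -∞, -∞, 0, -8, -13]
  [-∞, -∞, -14, -27, 0, -6]
  [-15, -∞, -17, -30, -∞, 0]
D(4):
  [0, -∞, -∞, -∞, -∞, -∞]
  [-5, 0, -∞, -∞, 2, -∞]
  [-16, -∞, 0, -13, -21, -1]
  [-3, -∞, -∞, 0, -8, -13]
  [-30, -∞, -14, -27, 0, -6]
  [-15, -∞, -17, -30, -38, 0]
D(5):
  [0, -∞, -∞, -∞, -∞, -∞]
  [-5, 0, -12, -25, 2, -4]
  [-16, -∞, 0, -13, -21, -1]
  [-3, -∞, -22, 0, -8, -13]
  [-30, -∞, -14, -27, 0, -6]
  [-15, -∞, -17, -30, -38, 0]
D(6):
  [0, -∞, -∞, -∞, -∞, -∞]
  [-5, 0, -12, -25, 2, -4]
  [-16, -∞, 0, -13, -21, -1]
  [-3, -∞, -22, 0, -8, -13]
  [-21, -∞, -14, -27, 0, -6]
  [-15, -∞, -17, -30, -38, 0]
Answer: C*[4][2] = -14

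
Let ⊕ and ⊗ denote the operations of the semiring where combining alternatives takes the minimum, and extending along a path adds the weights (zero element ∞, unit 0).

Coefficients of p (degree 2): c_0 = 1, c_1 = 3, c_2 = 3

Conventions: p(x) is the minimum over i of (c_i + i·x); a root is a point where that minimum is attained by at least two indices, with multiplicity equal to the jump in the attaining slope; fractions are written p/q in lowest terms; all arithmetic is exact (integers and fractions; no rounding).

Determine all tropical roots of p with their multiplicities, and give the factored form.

hull edge (i=0, c=1) to (i=2, c=3): slope 1, span 2
Factored form: p(x) = 3 ⊗ (x ⊕ (-1)) ⊗ (x ⊕ (-1))
Answer: roots = -1 (mult 2)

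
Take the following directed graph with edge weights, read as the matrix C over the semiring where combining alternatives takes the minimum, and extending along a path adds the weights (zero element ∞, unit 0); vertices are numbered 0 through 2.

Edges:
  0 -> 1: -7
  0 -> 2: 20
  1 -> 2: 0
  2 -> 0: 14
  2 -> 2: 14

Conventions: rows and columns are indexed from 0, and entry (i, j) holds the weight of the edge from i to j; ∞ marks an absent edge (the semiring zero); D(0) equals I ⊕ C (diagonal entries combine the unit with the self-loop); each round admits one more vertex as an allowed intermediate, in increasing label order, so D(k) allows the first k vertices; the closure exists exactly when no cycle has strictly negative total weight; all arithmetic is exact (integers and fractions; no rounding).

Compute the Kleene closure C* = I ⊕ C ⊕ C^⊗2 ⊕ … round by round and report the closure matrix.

D(0):
  [0, -7, 20]
  [∞, 0, 0]
  [14, ∞, 0]
D(1):
  [0, -7, 20]
  [∞, 0, 0]
  [14, 7, 0]
D(2):
  [0, -7, -7]
  [∞, 0, 0]
  [14, 7, 0]
D(3):
  [0, -7, -7]
  [14, 0, 0]
  [14, 7, 0]
Answer: C* = [[0, -7, -7], [14, 0, 0], [14, 7, 0]]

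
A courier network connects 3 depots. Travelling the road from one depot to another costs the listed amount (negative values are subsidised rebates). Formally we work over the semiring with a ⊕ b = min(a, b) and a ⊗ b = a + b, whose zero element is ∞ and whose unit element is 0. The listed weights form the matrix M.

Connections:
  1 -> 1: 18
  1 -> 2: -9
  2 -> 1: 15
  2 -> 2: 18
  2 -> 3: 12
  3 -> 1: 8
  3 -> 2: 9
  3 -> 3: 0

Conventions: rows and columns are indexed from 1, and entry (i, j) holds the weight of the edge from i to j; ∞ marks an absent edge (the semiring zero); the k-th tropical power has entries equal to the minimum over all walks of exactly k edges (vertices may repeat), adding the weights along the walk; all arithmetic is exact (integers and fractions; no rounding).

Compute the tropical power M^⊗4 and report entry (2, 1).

M^⊗2:
  [6, 9, 3]
  [20, 6, 12]
  [8, -1, 0]
M^⊗3:
  [11, -3, 3]
  [20, 11, 12]
  [8, -1, 0]
M^⊗4:
  [11, 2, 3]
  [20, 11, 12]
  [8, -1, 0]
Key observation: the optimum is the walk 2->3->3->3->1, with weight 12 + 0 + 0 + 8 = 20.
Optimal value attained by: walk 2->3->3->3->1.
Answer: (M^⊗4)[2][1] = 20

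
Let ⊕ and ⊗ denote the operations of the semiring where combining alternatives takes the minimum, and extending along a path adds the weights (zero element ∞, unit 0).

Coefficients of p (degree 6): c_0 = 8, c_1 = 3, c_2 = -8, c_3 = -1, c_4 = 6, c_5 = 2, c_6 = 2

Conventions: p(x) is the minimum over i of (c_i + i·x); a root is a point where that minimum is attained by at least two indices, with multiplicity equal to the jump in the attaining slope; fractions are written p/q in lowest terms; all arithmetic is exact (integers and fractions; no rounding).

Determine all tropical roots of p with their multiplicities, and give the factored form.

hull edge (i=0, c=8) to (i=2, c=-8): slope -8, span 2
hull edge (i=2, c=-8) to (i=6, c=2): slope 5/2, span 4
Factored form: p(x) = 2 ⊗ (x ⊕ (-5/2)) ⊗ (x ⊕ (-5/2)) ⊗ (x ⊕ (-5/2)) ⊗ (x ⊕ (-5/2)) ⊗ (x ⊕ 8) ⊗ (x ⊕ 8)
Answer: roots = -5/2 (mult 4), 8 (mult 2)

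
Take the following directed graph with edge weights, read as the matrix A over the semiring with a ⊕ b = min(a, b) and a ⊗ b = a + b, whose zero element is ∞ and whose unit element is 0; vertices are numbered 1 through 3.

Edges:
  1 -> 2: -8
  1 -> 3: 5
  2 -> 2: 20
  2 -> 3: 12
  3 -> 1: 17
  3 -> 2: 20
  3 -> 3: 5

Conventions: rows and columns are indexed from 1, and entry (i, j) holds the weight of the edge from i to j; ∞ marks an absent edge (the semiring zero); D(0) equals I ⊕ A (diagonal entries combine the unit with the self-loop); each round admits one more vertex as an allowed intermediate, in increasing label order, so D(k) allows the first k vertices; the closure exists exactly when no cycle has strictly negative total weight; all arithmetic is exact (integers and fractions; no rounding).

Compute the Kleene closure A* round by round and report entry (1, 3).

D(0):
  [0, -8, 5]
  [∞, 0, 12]
  [17, 20, 0]
D(1):
  [0, -8, 5]
  [∞, 0, 12]
  [17, 9, 0]
D(2):
  [0, -8, 4]
  [∞, 0, 12]
  [17, 9, 0]
D(3):
  [0, -8, 4]
  [29, 0, 12]
  [17, 9, 0]
Answer: A*[1][3] = 4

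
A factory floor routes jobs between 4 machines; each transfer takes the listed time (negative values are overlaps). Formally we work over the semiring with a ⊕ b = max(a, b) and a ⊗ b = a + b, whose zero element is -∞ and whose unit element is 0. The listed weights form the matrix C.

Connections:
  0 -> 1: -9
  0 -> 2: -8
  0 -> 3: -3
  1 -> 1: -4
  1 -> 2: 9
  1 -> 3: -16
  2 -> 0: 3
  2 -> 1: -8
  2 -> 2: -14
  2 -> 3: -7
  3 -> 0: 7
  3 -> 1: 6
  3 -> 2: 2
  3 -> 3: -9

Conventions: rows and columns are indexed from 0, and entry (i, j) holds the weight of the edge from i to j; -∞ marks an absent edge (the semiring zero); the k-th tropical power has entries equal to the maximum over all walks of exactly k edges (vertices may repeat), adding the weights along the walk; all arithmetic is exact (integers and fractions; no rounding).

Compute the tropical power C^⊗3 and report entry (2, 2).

C^⊗2:
  [4, 3, 0, -12]
  [12, 1, 5, 2]
  [0, -1, 1, 0]
  [5, 2, 15, 4]
C^⊗3:
  [3, -1, 12, 1]
  [9, 8, 10, 9]
  [7, 6, 8, -3]
  [18, 10, 11, 8]
Key observation: the optimum is the walk 2->3->1->2, with weight (-7) + 6 + 9 = 8.
Optimal value attained by: walk 2->3->1->2.
Answer: (C^⊗3)[2][2] = 8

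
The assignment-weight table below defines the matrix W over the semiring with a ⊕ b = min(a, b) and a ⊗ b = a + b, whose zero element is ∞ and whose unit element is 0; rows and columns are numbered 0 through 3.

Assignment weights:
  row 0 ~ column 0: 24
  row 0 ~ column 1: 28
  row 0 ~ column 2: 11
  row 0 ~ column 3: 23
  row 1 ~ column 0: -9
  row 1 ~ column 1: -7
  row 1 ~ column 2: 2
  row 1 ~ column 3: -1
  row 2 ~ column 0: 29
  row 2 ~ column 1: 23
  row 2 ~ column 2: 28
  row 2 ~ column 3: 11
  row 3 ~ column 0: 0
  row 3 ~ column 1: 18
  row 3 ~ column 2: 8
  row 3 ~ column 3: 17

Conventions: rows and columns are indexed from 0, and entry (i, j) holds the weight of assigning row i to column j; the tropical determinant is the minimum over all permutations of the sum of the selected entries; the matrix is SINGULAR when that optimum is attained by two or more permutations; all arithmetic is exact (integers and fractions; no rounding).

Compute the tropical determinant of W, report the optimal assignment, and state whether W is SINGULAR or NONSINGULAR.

σ = (0, 1, 2, 3): 24 + (-7) + 28 + 17 = 62
σ = (0, 1, 3, 2): 24 + (-7) + 11 + 8 = 36
σ = (0, 2, 1, 3): 24 + 2 + 23 + 17 = 66
σ = (0, 2, 3, 1): 24 + 2 + 11 + 18 = 55
σ = (0, 3, 1, 2): 24 + (-1) + 23 + 8 = 54
σ = (0, 3, 2, 1): 24 + (-1) + 28 + 18 = 69
σ = (1, 0, 2, 3): 28 + (-9) + 28 + 17 = 64
σ = (1, 0, 3, 2): 28 + (-9) + 11 + 8 = 38
σ = (1, 2, 0, 3): 28 + 2 + 29 + 17 = 76
σ = (1, 2, 3, 0): 28 + 2 + 11 + 0 = 41
σ = (1, 3, 0, 2): 28 + (-1) + 29 + 8 = 64
σ = (1, 3, 2, 0): 28 + (-1) + 28 + 0 = 55
σ = (2, 0, 1, 3): 11 + (-9) + 23 + 17 = 42
σ = (2, 0, 3, 1): 11 + (-9) + 11 + 18 = 31
σ = (2, 1, 0, 3): 11 + (-7) + 29 + 17 = 50
σ = (2, 1, 3, 0): 11 + (-7) + 11 + 0 = 15
σ = (2, 3, 0, 1): 11 + (-1) + 29 + 18 = 57
σ = (2, 3, 1, 0): 11 + (-1) + 23 + 0 = 33
σ = (3, 0, 1, 2): 23 + (-9) + 23 + 8 = 45
σ = (3, 0, 2, 1): 23 + (-9) + 28 + 18 = 60
σ = (3, 1, 0, 2): 23 + (-7) + 29 + 8 = 53
σ = (3, 1, 2, 0): 23 + (-7) + 28 + 0 = 44
σ = (3, 2, 0, 1): 23 + 2 + 29 + 18 = 72
σ = (3, 2, 1, 0): 23 + 2 + 23 + 0 = 48
Optimal value attained by: σ = (2, 1, 3, 0).
Answer: det⊕(W) = 15; verdict: NONSINGULAR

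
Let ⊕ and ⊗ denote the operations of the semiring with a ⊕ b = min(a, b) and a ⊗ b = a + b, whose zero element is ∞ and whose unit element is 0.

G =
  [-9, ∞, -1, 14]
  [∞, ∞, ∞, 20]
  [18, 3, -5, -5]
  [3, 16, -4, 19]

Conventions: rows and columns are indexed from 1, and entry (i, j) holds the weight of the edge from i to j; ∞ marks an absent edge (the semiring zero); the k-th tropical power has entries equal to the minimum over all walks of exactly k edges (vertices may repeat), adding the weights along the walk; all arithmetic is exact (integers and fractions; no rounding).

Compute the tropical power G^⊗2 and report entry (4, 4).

G^⊗2:
  [-18, 2, -10, -6]
  [23, 36, 16, 39]
  [-2, -2, -10, -10]
  [-6, -1, -9, -9]
Key observation: the optimum is the walk 4->3->4, with weight (-4) + (-5) = -9.
Optimal value attained by: walk 4->3->4.
Answer: (G^⊗2)[4][4] = -9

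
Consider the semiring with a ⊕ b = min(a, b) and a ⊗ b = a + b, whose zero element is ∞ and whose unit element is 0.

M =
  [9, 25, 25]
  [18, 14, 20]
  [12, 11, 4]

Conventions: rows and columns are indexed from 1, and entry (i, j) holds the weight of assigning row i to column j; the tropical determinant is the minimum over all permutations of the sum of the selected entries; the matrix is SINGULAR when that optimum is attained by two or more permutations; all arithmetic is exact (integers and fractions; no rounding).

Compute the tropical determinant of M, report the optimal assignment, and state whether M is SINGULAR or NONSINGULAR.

σ = (1, 2, 3): 9 + 14 + 4 = 27
σ = (1, 3, 2): 9 + 20 + 11 = 40
σ = (2, 1, 3): 25 + 18 + 4 = 47
σ = (2, 3, 1): 25 + 20 + 12 = 57
σ = (3, 1, 2): 25 + 18 + 11 = 54
σ = (3, 2, 1): 25 + 14 + 12 = 51
Optimal value attained by: σ = (1, 2, 3).
Answer: det⊕(M) = 27; verdict: NONSINGULAR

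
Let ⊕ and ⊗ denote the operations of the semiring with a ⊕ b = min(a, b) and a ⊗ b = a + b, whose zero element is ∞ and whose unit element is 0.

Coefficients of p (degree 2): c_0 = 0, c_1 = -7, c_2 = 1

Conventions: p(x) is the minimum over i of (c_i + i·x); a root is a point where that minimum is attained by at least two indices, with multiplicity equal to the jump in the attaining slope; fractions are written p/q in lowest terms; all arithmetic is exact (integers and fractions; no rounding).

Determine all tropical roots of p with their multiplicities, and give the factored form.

hull edge (i=0, c=0) to (i=1, c=-7): slope -7, span 1
hull edge (i=1, c=-7) to (i=2, c=1): slope 8, span 1
Factored form: p(x) = 1 ⊗ (x ⊕ (-8)) ⊗ (x ⊕ 7)
Answer: roots = -8 (mult 1), 7 (mult 1)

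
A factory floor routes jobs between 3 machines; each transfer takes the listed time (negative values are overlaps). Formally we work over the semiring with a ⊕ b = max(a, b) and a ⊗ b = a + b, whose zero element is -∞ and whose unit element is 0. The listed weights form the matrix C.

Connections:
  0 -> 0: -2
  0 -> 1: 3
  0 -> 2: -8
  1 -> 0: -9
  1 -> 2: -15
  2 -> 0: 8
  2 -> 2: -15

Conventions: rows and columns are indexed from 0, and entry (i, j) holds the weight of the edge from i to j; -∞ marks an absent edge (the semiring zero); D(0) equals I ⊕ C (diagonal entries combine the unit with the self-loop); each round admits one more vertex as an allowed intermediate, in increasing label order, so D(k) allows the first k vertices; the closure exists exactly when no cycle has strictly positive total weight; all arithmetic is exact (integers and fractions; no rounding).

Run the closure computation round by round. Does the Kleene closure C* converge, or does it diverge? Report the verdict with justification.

D(0):
  [0, 3, -8]
  [-9, 0, -15]
  [8, -∞, 0]
D(1):
  [0, 3, -8]
  [-9, 0, -15]
  [8, 11, 0]
D(2):
  [0, 3, -8]
  [-9, 0, -15]
  [8, 11, 0]
D(3):
  [0, 3, -8]
  [-7, 0, -15]
  [8, 11, 0]
Key observation: every diagonal entry stays at the unit through all rounds, so no improving cycle exists.
Answer: CONVERGES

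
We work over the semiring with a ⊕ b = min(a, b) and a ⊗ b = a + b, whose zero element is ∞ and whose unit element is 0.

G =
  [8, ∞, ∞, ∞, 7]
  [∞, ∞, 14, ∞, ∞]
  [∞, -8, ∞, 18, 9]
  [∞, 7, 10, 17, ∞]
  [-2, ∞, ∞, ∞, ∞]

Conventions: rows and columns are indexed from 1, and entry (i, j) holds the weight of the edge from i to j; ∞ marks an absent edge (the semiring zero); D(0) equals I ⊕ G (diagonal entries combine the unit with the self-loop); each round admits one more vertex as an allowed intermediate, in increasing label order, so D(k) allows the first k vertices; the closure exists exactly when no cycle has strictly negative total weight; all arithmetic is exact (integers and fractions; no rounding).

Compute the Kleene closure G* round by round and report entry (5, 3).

D(0):
  [0, ∞, ∞, ∞, 7]
  [∞, 0, 14, ∞, ∞]
  [∞, -8, 0, 18, 9]
  [∞, 7, 10, 0, ∞]
  [-2, ∞, ∞, ∞, 0]
D(1):
  [0, ∞, ∞, ∞, 7]
  [∞, 0, 14, ∞, ∞]
  [∞, -8, 0, 18, 9]
  [∞, 7, 10, 0, ∞]
  [-2, ∞, ∞, ∞, 0]
D(2):
  [0, ∞, ∞, ∞, 7]
  [∞, 0, 14, ∞, ∞]
  [∞, -8, 0, 18, 9]
  [∞, 7, 10, 0, ∞]
  [-2, ∞, ∞, ∞, 0]
D(3):
  [0, ∞, ∞, ∞, 7]
  [∞, 0, 14, 32, 23]
  [∞, -8, 0, 18, 9]
  [∞, 2, 10, 0, 19]
  [-2, ∞, ∞, ∞, 0]
D(4):
  [0, ∞, ∞, ∞, 7]
  [∞, 0, 14, 32, 23]
  [∞, -8, 0, 18, 9]
  [∞, 2, 10, 0, 19]
  [-2, ∞, ∞, ∞, 0]
D(5):
  [0, ∞, ∞, ∞, 7]
  [21, 0, 14, 32, 23]
  [7, -8, 0, 18, 9]
  [17, 2, 10, 0, 19]
  [-2, ∞, ∞, ∞, 0]
Answer: G*[5][3] = ∞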